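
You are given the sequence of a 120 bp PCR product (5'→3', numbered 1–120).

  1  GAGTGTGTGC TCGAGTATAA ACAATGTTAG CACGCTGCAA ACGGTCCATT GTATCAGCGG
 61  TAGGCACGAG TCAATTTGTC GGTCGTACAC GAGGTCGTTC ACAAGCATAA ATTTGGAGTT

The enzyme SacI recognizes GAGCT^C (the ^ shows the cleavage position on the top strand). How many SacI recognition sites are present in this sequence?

No occurrence of GAGCTC is present in the sequence.
SacI does not cut: 0 sites.

0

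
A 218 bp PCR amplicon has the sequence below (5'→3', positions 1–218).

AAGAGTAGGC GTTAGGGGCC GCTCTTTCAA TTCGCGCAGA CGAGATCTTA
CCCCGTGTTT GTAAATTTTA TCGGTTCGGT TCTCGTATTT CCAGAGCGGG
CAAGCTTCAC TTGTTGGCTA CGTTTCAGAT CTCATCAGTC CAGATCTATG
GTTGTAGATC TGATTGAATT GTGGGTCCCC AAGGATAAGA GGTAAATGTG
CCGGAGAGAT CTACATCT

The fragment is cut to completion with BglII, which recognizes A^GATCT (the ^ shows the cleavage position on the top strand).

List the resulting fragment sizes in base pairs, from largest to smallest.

BglII sites (AGATCT) start at positions 43, 127, 142, 156, 207.
BglII cuts after the first base of each site, so after positions 43, 127, 142, 156, 207.
Linear molecule, 5 cuts → 6 fragments:
  1–43 → 43 bp
  44–127 → 84 bp
  128–142 → 15 bp
  143–156 → 14 bp
  157–207 → 51 bp
  208–218 → 11 bp
Sorted largest to smallest: 84, 51, 43, 15, 14, 11 bp.

84, 51, 43, 15, 14, 11 bp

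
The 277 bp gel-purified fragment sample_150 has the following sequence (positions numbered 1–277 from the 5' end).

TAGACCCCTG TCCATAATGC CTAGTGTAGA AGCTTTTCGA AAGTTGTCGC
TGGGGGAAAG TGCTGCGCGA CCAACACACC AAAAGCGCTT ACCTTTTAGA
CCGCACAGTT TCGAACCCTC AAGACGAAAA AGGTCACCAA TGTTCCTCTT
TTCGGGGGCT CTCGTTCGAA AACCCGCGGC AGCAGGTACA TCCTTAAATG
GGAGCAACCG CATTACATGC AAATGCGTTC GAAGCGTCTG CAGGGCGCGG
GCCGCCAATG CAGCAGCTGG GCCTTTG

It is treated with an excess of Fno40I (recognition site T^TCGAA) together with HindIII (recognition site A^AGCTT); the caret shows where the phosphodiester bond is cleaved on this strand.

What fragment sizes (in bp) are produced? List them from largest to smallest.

Fno40I sites (TTCGAA) start at positions 36, 110, 165, 228.
Fno40I cuts after the first base of each site, so after positions 36, 110, 165, 228.
The HindIII site (AAGCTT) starts at position 30.
HindIII cuts after the first base of each site, so after position 30.
Combined cut positions: 30, 36, 110, 165, 228.
Linear molecule, 5 cuts → 6 fragments:
  1–30 → 30 bp
  31–36 → 6 bp
  37–110 → 74 bp
  111–165 → 55 bp
  166–228 → 63 bp
  229–277 → 49 bp
Sorted largest to smallest: 74, 63, 55, 49, 30, 6 bp.

74, 63, 55, 49, 30, 6 bp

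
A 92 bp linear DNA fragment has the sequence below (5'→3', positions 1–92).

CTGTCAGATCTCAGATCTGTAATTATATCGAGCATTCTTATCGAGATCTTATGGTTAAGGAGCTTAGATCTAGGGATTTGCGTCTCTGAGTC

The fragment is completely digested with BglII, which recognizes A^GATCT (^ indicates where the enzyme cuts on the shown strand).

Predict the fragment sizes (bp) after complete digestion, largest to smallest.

BglII sites (AGATCT) start at positions 6, 13, 44, 66.
BglII cuts after the first base of each site, so after positions 6, 13, 44, 66.
Linear molecule, 4 cuts → 5 fragments:
  1–6 → 6 bp
  7–13 → 7 bp
  14–44 → 31 bp
  45–66 → 22 bp
  67–92 → 26 bp
Sorted largest to smallest: 31, 26, 22, 7, 6 bp.

31, 26, 22, 7, 6 bp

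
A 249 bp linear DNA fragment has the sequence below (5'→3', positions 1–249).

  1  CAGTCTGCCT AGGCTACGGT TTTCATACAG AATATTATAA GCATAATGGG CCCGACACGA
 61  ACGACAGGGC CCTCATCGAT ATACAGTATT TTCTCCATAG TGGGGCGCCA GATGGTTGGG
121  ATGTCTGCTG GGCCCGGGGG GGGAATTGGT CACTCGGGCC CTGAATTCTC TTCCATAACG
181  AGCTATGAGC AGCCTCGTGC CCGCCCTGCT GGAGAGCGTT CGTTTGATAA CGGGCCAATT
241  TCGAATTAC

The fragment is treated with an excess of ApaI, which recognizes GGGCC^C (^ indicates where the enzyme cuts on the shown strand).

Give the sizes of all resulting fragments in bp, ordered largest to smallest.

ApaI sites (GGGCCC) start at positions 48, 67, 130, 156.
ApaI cuts after base 5 of each site (before the last base), so after positions 52, 71, 134, 160.
Linear molecule, 4 cuts → 5 fragments:
  1–52 → 52 bp
  53–71 → 19 bp
  72–134 → 63 bp
  135–160 → 26 bp
  161–249 → 89 bp
Sorted largest to smallest: 89, 63, 52, 26, 19 bp.

89, 63, 52, 26, 19 bp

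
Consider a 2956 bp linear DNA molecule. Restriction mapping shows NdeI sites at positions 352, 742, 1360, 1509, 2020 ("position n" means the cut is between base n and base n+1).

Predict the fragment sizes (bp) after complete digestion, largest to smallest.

936, 618, 511, 390, 352, 149 bp

Linear molecule, 5 cuts → 6 fragments:
  352 − 0 = 352 bp
  742 − 352 = 390 bp
  1360 − 742 = 618 bp
  1509 − 1360 = 149 bp
  2020 − 1509 = 511 bp
  2956 − 2020 = 936 bp
Sorted largest to smallest: 936, 618, 511, 390, 352, 149 bp.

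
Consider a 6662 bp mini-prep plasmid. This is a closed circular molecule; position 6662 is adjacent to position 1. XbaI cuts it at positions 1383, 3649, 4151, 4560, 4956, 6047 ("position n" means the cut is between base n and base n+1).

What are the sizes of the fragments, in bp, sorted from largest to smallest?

2266, 1998, 1091, 502, 409, 396 bp

Circular molecule, 6 cuts → 6 fragments:
  3649 − 1383 = 2266 bp
  4151 − 3649 = 502 bp
  4560 − 4151 = 409 bp
  4956 − 4560 = 396 bp
  6047 − 4956 = 1091 bp
  wrap: 6662 − 6047 + 1383 = 1998 bp
Sorted largest to smallest: 2266, 1998, 1091, 502, 409, 396 bp.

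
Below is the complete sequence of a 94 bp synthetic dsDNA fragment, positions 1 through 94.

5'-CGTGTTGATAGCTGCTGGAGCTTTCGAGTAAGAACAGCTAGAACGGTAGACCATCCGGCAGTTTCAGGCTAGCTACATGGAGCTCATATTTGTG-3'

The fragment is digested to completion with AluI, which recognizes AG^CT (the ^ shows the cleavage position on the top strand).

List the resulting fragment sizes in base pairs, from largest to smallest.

AluI sites (AGCT) start at positions 10, 19, 36, 71, 81.
AluI cuts after base 2 of each site, so after positions 11, 20, 37, 72, 82.
Linear molecule, 5 cuts → 6 fragments:
  1–11 → 11 bp
  12–20 → 9 bp
  21–37 → 17 bp
  38–72 → 35 bp
  73–82 → 10 bp
  83–94 → 12 bp
Sorted largest to smallest: 35, 17, 12, 11, 10, 9 bp.

35, 17, 12, 11, 10, 9 bp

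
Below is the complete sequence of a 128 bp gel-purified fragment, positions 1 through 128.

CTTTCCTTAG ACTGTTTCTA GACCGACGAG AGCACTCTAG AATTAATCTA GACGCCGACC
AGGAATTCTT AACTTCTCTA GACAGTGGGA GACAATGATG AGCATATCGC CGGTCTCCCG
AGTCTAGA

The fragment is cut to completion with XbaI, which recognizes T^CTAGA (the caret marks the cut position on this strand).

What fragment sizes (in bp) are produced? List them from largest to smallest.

XbaI sites (TCTAGA) start at positions 17, 36, 47, 77, 123.
XbaI cuts after the first base of each site, so after positions 17, 36, 47, 77, 123.
Linear molecule, 5 cuts → 6 fragments:
  1–17 → 17 bp
  18–36 → 19 bp
  37–47 → 11 bp
  48–77 → 30 bp
  78–123 → 46 bp
  124–128 → 5 bp
Sorted largest to smallest: 46, 30, 19, 17, 11, 5 bp.

46, 30, 19, 17, 11, 5 bp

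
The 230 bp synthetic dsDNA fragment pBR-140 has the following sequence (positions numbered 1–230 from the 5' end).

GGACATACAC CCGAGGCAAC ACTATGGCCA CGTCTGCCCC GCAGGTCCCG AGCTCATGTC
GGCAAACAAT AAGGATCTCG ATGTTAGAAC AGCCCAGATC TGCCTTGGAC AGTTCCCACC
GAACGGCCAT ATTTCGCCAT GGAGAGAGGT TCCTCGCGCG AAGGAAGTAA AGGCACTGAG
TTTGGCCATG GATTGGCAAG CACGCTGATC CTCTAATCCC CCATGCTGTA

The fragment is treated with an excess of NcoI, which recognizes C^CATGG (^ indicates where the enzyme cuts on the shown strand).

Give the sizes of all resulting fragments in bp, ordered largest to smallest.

137, 49, 44 bp

NcoI sites (CCATGG) start at positions 137, 186.
NcoI cuts after the first base of each site, so after positions 137, 186.
Linear molecule, 2 cuts → 3 fragments:
  1–137 → 137 bp
  138–186 → 49 bp
  187–230 → 44 bp
Sorted largest to smallest: 137, 49, 44 bp.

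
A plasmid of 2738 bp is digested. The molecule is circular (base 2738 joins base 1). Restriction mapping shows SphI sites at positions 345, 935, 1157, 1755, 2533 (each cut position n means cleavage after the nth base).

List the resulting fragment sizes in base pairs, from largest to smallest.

778, 598, 590, 550, 222 bp

Circular molecule, 5 cuts → 5 fragments:
  935 − 345 = 590 bp
  1157 − 935 = 222 bp
  1755 − 1157 = 598 bp
  2533 − 1755 = 778 bp
  wrap: 2738 − 2533 + 345 = 550 bp
Sorted largest to smallest: 778, 598, 590, 550, 222 bp.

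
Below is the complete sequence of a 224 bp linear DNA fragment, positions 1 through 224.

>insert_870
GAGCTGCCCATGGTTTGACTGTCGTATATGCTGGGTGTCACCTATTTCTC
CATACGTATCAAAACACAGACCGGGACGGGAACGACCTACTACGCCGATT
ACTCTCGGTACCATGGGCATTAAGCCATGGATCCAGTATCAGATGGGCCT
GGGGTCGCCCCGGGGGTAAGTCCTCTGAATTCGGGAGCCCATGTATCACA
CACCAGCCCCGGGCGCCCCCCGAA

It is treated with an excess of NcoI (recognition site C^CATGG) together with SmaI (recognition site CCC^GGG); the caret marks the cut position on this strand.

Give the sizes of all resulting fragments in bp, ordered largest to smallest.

NcoI sites (CCATGG) start at positions 8, 111, 125.
NcoI cuts after the first base of each site, so after positions 8, 111, 125.
SmaI sites (CCCGGG) start at positions 159, 208.
SmaI cuts after base 3 of each site, so after positions 161, 210.
Combined cut positions: 8, 111, 125, 161, 210.
Linear molecule, 5 cuts → 6 fragments:
  1–8 → 8 bp
  9–111 → 103 bp
  112–125 → 14 bp
  126–161 → 36 bp
  162–210 → 49 bp
  211–224 → 14 bp
Sorted largest to smallest: 103, 49, 36, 14, 14, 8 bp.

103, 49, 36, 14, 14, 8 bp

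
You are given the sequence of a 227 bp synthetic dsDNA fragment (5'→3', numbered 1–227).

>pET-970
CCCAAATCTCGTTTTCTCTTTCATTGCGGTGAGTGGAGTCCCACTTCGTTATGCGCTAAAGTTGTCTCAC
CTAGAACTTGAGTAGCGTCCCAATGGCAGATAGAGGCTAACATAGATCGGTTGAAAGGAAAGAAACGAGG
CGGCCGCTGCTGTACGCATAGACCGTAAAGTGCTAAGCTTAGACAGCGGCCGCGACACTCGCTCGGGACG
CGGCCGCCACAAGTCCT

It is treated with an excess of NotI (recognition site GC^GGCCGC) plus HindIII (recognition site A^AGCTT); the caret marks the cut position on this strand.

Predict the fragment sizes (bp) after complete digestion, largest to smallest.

NotI sites (GCGGCCGC) start at positions 140, 186, 210.
NotI cuts after base 2 of each site, so after positions 141, 187, 211.
The HindIII site (AAGCTT) starts at position 175.
HindIII cuts after the first base of each site, so after position 175.
Combined cut positions: 141, 175, 187, 211.
Linear molecule, 4 cuts → 5 fragments:
  1–141 → 141 bp
  142–175 → 34 bp
  176–187 → 12 bp
  188–211 → 24 bp
  212–227 → 16 bp
Sorted largest to smallest: 141, 34, 24, 16, 12 bp.

141, 34, 24, 16, 12 bp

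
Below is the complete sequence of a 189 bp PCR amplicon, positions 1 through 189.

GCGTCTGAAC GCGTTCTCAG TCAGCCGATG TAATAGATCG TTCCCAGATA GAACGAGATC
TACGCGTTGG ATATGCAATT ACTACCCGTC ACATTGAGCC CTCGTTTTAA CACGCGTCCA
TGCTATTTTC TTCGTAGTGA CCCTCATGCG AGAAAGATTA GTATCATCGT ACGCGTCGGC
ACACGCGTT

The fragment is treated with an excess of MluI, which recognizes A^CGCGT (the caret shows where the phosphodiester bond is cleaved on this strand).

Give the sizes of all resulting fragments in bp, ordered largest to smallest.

MluI sites (ACGCGT) start at positions 9, 62, 112, 171, 183.
MluI cuts after the first base of each site, so after positions 9, 62, 112, 171, 183.
Linear molecule, 5 cuts → 6 fragments:
  1–9 → 9 bp
  10–62 → 53 bp
  63–112 → 50 bp
  113–171 → 59 bp
  172–183 → 12 bp
  184–189 → 6 bp
Sorted largest to smallest: 59, 53, 50, 12, 9, 6 bp.

59, 53, 50, 12, 9, 6 bp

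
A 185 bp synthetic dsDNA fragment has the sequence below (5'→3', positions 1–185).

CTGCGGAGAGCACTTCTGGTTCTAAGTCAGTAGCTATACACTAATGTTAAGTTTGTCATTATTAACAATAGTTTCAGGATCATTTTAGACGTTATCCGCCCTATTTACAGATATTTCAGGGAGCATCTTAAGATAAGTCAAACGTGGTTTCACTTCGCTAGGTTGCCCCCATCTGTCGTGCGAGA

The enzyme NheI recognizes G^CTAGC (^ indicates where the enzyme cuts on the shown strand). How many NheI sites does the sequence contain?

0

No occurrence of GCTAGC is present in the sequence.
NheI does not cut: 0 sites.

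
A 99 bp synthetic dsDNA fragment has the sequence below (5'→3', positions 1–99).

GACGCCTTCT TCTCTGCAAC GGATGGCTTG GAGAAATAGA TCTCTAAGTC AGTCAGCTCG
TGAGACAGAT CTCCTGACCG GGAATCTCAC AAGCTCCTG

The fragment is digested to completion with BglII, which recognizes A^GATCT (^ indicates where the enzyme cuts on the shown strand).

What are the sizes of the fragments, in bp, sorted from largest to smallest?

38, 32, 29 bp

BglII sites (AGATCT) start at positions 38, 67.
BglII cuts after the first base of each site, so after positions 38, 67.
Linear molecule, 2 cuts → 3 fragments:
  1–38 → 38 bp
  39–67 → 29 bp
  68–99 → 32 bp
Sorted largest to smallest: 38, 32, 29 bp.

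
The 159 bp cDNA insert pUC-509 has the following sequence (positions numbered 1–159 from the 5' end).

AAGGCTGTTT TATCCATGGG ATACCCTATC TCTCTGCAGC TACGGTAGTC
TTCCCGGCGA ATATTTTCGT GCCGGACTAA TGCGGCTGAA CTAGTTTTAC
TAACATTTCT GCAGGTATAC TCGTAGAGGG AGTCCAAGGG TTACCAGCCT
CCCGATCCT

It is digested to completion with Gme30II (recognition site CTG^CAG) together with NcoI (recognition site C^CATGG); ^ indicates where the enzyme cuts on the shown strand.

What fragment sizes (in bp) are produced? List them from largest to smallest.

75, 48, 22, 14 bp

Gme30II sites (CTGCAG) start at positions 34, 109.
Gme30II cuts after base 3 of each site, so after positions 36, 111.
The NcoI site (CCATGG) starts at position 14.
NcoI cuts after the first base of each site, so after position 14.
Combined cut positions: 14, 36, 111.
Linear molecule, 3 cuts → 4 fragments:
  1–14 → 14 bp
  15–36 → 22 bp
  37–111 → 75 bp
  112–159 → 48 bp
Sorted largest to smallest: 75, 48, 22, 14 bp.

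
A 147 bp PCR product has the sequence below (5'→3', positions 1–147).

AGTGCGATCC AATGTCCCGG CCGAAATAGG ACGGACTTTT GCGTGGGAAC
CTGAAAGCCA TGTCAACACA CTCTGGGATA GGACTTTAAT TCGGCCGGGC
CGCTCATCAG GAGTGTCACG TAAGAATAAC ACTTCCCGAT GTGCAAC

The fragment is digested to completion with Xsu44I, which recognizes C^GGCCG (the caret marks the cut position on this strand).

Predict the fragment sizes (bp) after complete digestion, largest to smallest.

74, 55, 18 bp

Xsu44I sites (CGGCCG) start at positions 18, 92.
Xsu44I cuts after the first base of each site, so after positions 18, 92.
Linear molecule, 2 cuts → 3 fragments:
  1–18 → 18 bp
  19–92 → 74 bp
  93–147 → 55 bp
Sorted largest to smallest: 74, 55, 18 bp.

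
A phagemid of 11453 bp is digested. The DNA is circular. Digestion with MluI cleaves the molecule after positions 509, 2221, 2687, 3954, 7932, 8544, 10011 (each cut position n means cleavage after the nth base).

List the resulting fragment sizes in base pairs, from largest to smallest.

Circular molecule, 7 cuts → 7 fragments:
  2221 − 509 = 1712 bp
  2687 − 2221 = 466 bp
  3954 − 2687 = 1267 bp
  7932 − 3954 = 3978 bp
  8544 − 7932 = 612 bp
  10011 − 8544 = 1467 bp
  wrap: 11453 − 10011 + 509 = 1951 bp
Sorted largest to smallest: 3978, 1951, 1712, 1467, 1267, 612, 466 bp.

3978, 1951, 1712, 1467, 1267, 612, 466 bp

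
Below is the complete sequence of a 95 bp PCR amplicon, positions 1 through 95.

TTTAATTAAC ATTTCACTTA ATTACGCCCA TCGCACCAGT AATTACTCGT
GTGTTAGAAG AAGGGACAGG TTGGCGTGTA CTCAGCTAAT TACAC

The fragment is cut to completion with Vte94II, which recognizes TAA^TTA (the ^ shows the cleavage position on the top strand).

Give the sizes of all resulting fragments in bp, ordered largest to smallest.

47, 21, 16, 6, 5 bp

Vte94II sites (TAATTA) start at positions 3, 19, 40, 87.
Vte94II cuts after base 3 of each site, so after positions 5, 21, 42, 89.
Linear molecule, 4 cuts → 5 fragments:
  1–5 → 5 bp
  6–21 → 16 bp
  22–42 → 21 bp
  43–89 → 47 bp
  90–95 → 6 bp
Sorted largest to smallest: 47, 21, 16, 6, 5 bp.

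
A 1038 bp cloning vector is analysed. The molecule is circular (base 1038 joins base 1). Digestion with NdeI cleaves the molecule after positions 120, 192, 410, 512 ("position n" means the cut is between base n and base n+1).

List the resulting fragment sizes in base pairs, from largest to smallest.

646, 218, 102, 72 bp

Circular molecule, 4 cuts → 4 fragments:
  192 − 120 = 72 bp
  410 − 192 = 218 bp
  512 − 410 = 102 bp
  wrap: 1038 − 512 + 120 = 646 bp
Sorted largest to smallest: 646, 218, 102, 72 bp.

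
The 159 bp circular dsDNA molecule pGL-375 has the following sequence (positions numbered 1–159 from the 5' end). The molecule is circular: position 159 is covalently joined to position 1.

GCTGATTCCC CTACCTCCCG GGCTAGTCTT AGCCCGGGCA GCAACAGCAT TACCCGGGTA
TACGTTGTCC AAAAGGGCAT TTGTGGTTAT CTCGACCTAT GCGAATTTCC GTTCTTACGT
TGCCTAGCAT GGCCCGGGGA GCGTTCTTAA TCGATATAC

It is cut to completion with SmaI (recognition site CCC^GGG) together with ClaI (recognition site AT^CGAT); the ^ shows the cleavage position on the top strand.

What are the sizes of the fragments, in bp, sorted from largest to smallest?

80, 27, 20, 16, 16 bp

SmaI sites (CCCGGG) start at positions 17, 33, 53, 133.
SmaI cuts after base 3 of each site, so after positions 19, 35, 55, 135.
The ClaI site (ATCGAT) starts at position 150.
ClaI cuts after base 2 of each site, so after position 151.
Combined cut positions: 19, 35, 55, 135, 151.
Circular molecule, 5 cuts → 5 fragments:
  20–35 → 16 bp
  36–55 → 20 bp
  56–135 → 80 bp
  136–151 → 16 bp
  152–159 then 1–19 → 8 + 19 = 27 bp
Sorted largest to smallest: 80, 27, 20, 16, 16 bp.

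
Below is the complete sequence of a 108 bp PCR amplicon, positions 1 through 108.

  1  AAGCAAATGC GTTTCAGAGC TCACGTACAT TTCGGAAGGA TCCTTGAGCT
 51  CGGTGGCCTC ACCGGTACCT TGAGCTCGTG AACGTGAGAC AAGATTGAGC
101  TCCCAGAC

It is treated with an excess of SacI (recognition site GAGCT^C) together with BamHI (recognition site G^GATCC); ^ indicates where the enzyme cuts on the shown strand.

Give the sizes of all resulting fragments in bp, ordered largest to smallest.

26, 25, 21, 17, 12, 7 bp

SacI sites (GAGCTC) start at positions 17, 46, 72, 97.
SacI cuts after base 5 of each site (before the last base), so after positions 21, 50, 76, 101.
The BamHI site (GGATCC) starts at position 38.
BamHI cuts after the first base of each site, so after position 38.
Combined cut positions: 21, 38, 50, 76, 101.
Linear molecule, 5 cuts → 6 fragments:
  1–21 → 21 bp
  22–38 → 17 bp
  39–50 → 12 bp
  51–76 → 26 bp
  77–101 → 25 bp
  102–108 → 7 bp
Sorted largest to smallest: 26, 25, 21, 17, 12, 7 bp.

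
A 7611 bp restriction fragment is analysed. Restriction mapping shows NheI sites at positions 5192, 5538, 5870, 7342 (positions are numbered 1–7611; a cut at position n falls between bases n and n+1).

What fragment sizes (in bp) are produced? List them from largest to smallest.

Linear molecule, 4 cuts → 5 fragments:
  5192 − 0 = 5192 bp
  5538 − 5192 = 346 bp
  5870 − 5538 = 332 bp
  7342 − 5870 = 1472 bp
  7611 − 7342 = 269 bp
Sorted largest to smallest: 5192, 1472, 346, 332, 269 bp.

5192, 1472, 346, 332, 269 bp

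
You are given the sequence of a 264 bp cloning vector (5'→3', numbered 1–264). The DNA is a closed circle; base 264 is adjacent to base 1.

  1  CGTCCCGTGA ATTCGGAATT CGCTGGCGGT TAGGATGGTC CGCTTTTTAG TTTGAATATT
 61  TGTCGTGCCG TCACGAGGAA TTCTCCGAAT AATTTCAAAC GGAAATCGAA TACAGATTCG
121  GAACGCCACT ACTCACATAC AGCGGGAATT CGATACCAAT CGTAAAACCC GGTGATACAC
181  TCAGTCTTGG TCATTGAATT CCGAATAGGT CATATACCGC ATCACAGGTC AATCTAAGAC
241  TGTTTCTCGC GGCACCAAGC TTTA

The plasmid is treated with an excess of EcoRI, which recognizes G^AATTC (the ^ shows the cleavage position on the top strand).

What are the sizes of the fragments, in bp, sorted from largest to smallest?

EcoRI sites (GAATTC) start at positions 9, 16, 78, 146, 196.
EcoRI cuts after the first base of each site, so after positions 9, 16, 78, 146, 196.
Circular molecule, 5 cuts → 5 fragments:
  10–16 → 7 bp
  17–78 → 62 bp
  79–146 → 68 bp
  147–196 → 50 bp
  197–264 then 1–9 → 68 + 9 = 77 bp
Sorted largest to smallest: 77, 68, 62, 50, 7 bp.

77, 68, 62, 50, 7 bp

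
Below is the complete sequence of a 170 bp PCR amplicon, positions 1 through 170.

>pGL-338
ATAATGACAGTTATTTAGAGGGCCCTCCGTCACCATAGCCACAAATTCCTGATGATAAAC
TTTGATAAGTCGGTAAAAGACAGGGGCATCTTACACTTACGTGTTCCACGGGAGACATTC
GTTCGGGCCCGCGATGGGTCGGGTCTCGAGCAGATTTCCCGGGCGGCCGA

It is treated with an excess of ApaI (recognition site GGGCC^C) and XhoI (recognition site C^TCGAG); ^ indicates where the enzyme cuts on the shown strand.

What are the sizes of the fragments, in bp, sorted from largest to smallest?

ApaI sites (GGGCCC) start at positions 20, 125.
ApaI cuts after base 5 of each site (before the last base), so after positions 24, 129.
The XhoI site (CTCGAG) starts at position 145.
XhoI cuts after the first base of each site, so after position 145.
Combined cut positions: 24, 129, 145.
Linear molecule, 3 cuts → 4 fragments:
  1–24 → 24 bp
  25–129 → 105 bp
  130–145 → 16 bp
  146–170 → 25 bp
Sorted largest to smallest: 105, 25, 24, 16 bp.

105, 25, 24, 16 bp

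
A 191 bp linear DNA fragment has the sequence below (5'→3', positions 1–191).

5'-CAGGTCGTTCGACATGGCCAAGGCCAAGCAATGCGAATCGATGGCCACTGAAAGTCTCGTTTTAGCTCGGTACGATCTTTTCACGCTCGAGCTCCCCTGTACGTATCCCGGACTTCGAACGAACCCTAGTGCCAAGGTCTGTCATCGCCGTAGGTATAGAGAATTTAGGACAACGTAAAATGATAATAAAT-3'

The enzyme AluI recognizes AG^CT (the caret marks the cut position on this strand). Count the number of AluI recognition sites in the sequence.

AGCT occurs starting at positions 64, 90.
AluI cuts at 2 sites.

2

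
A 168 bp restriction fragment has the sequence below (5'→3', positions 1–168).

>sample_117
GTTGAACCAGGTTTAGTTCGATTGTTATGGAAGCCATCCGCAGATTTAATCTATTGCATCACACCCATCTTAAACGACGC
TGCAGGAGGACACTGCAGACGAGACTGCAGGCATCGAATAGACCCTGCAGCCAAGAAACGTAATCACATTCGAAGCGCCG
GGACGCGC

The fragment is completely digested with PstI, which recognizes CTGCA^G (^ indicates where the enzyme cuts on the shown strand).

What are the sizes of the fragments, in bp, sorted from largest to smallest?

84, 39, 20, 13, 12 bp

PstI sites (CTGCAG) start at positions 80, 93, 105, 125.
PstI cuts after base 5 of each site (before the last base), so after positions 84, 97, 109, 129.
Linear molecule, 4 cuts → 5 fragments:
  1–84 → 84 bp
  85–97 → 13 bp
  98–109 → 12 bp
  110–129 → 20 bp
  130–168 → 39 bp
Sorted largest to smallest: 84, 39, 20, 13, 12 bp.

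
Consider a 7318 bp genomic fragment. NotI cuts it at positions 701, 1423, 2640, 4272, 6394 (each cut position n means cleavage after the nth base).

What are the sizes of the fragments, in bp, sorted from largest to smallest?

Linear molecule, 5 cuts → 6 fragments:
  701 − 0 = 701 bp
  1423 − 701 = 722 bp
  2640 − 1423 = 1217 bp
  4272 − 2640 = 1632 bp
  6394 − 4272 = 2122 bp
  7318 − 6394 = 924 bp
Sorted largest to smallest: 2122, 1632, 1217, 924, 722, 701 bp.

2122, 1632, 1217, 924, 722, 701 bp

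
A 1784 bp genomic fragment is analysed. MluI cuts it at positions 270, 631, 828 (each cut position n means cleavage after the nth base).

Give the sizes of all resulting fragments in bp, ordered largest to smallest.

Linear molecule, 3 cuts → 4 fragments:
  270 − 0 = 270 bp
  631 − 270 = 361 bp
  828 − 631 = 197 bp
  1784 − 828 = 956 bp
Sorted largest to smallest: 956, 361, 270, 197 bp.

956, 361, 270, 197 bp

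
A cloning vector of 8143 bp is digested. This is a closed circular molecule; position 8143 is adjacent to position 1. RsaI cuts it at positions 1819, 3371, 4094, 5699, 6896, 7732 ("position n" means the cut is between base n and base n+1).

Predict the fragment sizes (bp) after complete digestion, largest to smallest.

2230, 1605, 1552, 1197, 836, 723 bp

Circular molecule, 6 cuts → 6 fragments:
  3371 − 1819 = 1552 bp
  4094 − 3371 = 723 bp
  5699 − 4094 = 1605 bp
  6896 − 5699 = 1197 bp
  7732 − 6896 = 836 bp
  wrap: 8143 − 7732 + 1819 = 2230 bp
Sorted largest to smallest: 2230, 1605, 1552, 1197, 836, 723 bp.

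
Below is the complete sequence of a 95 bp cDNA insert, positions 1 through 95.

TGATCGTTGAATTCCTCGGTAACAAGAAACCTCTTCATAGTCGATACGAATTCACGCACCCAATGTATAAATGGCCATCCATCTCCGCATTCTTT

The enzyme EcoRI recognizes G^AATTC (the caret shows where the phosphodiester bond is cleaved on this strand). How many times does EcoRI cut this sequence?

GAATTC occurs starting at positions 9, 48.
EcoRI cuts at 2 sites.

2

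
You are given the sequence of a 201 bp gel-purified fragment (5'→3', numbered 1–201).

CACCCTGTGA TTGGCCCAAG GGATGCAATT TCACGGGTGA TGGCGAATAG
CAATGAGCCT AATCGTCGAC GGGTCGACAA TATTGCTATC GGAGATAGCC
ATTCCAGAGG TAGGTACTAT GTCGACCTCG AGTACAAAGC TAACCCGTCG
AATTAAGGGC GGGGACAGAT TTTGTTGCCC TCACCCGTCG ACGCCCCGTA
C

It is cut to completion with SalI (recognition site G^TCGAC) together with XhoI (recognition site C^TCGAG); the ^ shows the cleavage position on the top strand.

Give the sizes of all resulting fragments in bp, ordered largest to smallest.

65, 60, 48, 14, 8, 6 bp

SalI sites (GTCGAC) start at positions 65, 73, 121, 187.
SalI cuts after the first base of each site, so after positions 65, 73, 121, 187.
The XhoI site (CTCGAG) starts at position 127.
XhoI cuts after the first base of each site, so after position 127.
Combined cut positions: 65, 73, 121, 127, 187.
Linear molecule, 5 cuts → 6 fragments:
  1–65 → 65 bp
  66–73 → 8 bp
  74–121 → 48 bp
  122–127 → 6 bp
  128–187 → 60 bp
  188–201 → 14 bp
Sorted largest to smallest: 65, 60, 48, 14, 8, 6 bp.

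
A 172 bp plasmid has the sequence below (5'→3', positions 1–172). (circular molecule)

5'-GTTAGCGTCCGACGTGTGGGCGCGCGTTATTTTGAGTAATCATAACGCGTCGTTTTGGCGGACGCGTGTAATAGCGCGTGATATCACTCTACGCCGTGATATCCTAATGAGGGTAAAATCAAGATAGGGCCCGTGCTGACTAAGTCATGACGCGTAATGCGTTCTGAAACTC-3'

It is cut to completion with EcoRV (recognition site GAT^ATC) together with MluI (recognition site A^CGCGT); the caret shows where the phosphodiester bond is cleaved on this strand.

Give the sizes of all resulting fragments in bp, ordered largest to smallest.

67, 50, 20, 18, 17 bp

EcoRV sites (GATATC) start at positions 80, 98.
EcoRV cuts after base 3 of each site, so after positions 82, 100.
MluI sites (ACGCGT) start at positions 45, 62, 150.
MluI cuts after the first base of each site, so after positions 45, 62, 150.
Combined cut positions: 45, 62, 82, 100, 150.
Circular molecule, 5 cuts → 5 fragments:
  46–62 → 17 bp
  63–82 → 20 bp
  83–100 → 18 bp
  101–150 → 50 bp
  151–172 then 1–45 → 22 + 45 = 67 bp
Sorted largest to smallest: 67, 50, 20, 18, 17 bp.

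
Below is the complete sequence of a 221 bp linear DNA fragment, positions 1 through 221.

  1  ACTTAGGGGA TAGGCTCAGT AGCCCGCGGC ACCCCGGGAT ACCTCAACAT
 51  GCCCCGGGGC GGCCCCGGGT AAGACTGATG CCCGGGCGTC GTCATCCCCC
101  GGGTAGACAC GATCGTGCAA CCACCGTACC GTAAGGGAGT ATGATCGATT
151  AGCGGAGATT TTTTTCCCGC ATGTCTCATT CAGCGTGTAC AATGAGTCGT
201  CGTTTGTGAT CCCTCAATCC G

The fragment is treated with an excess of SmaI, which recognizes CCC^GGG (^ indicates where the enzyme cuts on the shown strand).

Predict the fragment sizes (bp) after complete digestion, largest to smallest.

SmaI sites (CCCGGG) start at positions 33, 53, 64, 81, 98.
SmaI cuts after base 3 of each site, so after positions 35, 55, 66, 83, 100.
Linear molecule, 5 cuts → 6 fragments:
  1–35 → 35 bp
  36–55 → 20 bp
  56–66 → 11 bp
  67–83 → 17 bp
  84–100 → 17 bp
  101–221 → 121 bp
Sorted largest to smallest: 121, 35, 20, 17, 17, 11 bp.

121, 35, 20, 17, 17, 11 bp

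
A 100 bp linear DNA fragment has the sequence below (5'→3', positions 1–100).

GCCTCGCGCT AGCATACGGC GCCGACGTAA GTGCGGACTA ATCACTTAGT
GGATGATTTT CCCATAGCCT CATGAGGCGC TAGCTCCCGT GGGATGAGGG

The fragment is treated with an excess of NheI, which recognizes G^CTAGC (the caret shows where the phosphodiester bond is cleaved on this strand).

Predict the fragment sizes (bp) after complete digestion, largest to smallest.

71, 21, 8 bp

NheI sites (GCTAGC) start at positions 8, 79.
NheI cuts after the first base of each site, so after positions 8, 79.
Linear molecule, 2 cuts → 3 fragments:
  1–8 → 8 bp
  9–79 → 71 bp
  80–100 → 21 bp
Sorted largest to smallest: 71, 21, 8 bp.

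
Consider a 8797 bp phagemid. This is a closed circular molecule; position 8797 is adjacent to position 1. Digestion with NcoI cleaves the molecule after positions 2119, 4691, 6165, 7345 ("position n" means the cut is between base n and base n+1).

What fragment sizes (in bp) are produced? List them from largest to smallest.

Circular molecule, 4 cuts → 4 fragments:
  4691 − 2119 = 2572 bp
  6165 − 4691 = 1474 bp
  7345 − 6165 = 1180 bp
  wrap: 8797 − 7345 + 2119 = 3571 bp
Sorted largest to smallest: 3571, 2572, 1474, 1180 bp.

3571, 2572, 1474, 1180 bp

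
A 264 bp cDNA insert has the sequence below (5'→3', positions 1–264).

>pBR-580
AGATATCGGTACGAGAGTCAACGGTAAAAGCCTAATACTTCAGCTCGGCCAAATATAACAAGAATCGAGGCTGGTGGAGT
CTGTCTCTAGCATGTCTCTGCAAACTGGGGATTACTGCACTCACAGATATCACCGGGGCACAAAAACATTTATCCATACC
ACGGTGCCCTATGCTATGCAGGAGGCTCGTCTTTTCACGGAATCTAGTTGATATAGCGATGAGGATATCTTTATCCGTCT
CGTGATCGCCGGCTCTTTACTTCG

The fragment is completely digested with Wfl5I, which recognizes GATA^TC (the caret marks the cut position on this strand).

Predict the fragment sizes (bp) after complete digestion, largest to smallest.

Wfl5I sites (GATATC) start at positions 2, 126, 224.
Wfl5I cuts after base 4 of each site, so after positions 5, 129, 227.
Linear molecule, 3 cuts → 4 fragments:
  1–5 → 5 bp
  6–129 → 124 bp
  130–227 → 98 bp
  228–264 → 37 bp
Sorted largest to smallest: 124, 98, 37, 5 bp.

124, 98, 37, 5 bp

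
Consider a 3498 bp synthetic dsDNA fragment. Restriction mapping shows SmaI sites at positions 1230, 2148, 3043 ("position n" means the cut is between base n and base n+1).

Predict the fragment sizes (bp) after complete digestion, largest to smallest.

1230, 918, 895, 455 bp

Linear molecule, 3 cuts → 4 fragments:
  1230 − 0 = 1230 bp
  2148 − 1230 = 918 bp
  3043 − 2148 = 895 bp
  3498 − 3043 = 455 bp
Sorted largest to smallest: 1230, 918, 895, 455 bp.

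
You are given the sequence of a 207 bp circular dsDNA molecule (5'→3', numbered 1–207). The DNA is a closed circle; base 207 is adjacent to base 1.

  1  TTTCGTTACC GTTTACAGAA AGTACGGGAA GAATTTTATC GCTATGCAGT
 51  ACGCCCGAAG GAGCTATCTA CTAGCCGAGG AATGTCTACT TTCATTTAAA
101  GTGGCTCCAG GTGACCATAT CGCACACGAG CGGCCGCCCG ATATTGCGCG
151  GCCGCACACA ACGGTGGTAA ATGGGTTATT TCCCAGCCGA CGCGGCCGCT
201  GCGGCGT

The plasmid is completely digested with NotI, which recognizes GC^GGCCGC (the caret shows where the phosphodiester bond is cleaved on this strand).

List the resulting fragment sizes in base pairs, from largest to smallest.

145, 44, 18 bp

NotI sites (GCGGCCGC) start at positions 130, 148, 192.
NotI cuts after base 2 of each site, so after positions 131, 149, 193.
Circular molecule, 3 cuts → 3 fragments:
  132–149 → 18 bp
  150–193 → 44 bp
  194–207 then 1–131 → 14 + 131 = 145 bp
Sorted largest to smallest: 145, 44, 18 bp.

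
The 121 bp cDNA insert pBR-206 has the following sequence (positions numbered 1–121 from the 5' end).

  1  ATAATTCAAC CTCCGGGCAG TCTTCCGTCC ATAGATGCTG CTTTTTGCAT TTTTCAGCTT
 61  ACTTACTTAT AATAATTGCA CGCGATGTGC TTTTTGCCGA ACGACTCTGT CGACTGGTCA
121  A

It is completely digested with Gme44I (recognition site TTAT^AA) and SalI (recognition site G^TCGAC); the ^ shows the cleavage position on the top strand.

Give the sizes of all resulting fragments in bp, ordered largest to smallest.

70, 39, 12 bp

The Gme44I site (TTATAA) starts at position 67.
Gme44I cuts after base 4 of each site, so after position 70.
The SalI site (GTCGAC) starts at position 109.
SalI cuts after the first base of each site, so after position 109.
Combined cut positions: 70, 109.
Linear molecule, 2 cuts → 3 fragments:
  1–70 → 70 bp
  71–109 → 39 bp
  110–121 → 12 bp
Sorted largest to smallest: 70, 39, 12 bp.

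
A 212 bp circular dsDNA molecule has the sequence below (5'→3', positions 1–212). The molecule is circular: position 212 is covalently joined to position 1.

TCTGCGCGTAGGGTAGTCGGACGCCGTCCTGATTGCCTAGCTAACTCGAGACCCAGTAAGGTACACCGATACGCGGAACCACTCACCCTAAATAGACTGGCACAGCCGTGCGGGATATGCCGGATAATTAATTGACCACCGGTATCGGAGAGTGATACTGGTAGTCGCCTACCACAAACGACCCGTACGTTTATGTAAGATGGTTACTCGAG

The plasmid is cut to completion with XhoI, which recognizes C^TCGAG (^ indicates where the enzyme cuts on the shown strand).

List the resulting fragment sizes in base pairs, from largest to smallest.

162, 50 bp

XhoI sites (CTCGAG) start at positions 45, 207.
XhoI cuts after the first base of each site, so after positions 45, 207.
Circular molecule, 2 cuts → 2 fragments:
  46–207 → 162 bp
  208–212 then 1–45 → 5 + 45 = 50 bp
Sorted largest to smallest: 162, 50 bp.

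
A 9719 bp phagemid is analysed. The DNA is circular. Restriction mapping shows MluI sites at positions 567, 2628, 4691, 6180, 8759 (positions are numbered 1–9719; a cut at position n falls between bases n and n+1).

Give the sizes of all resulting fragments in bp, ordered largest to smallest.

2579, 2063, 2061, 1527, 1489 bp

Circular molecule, 5 cuts → 5 fragments:
  2628 − 567 = 2061 bp
  4691 − 2628 = 2063 bp
  6180 − 4691 = 1489 bp
  8759 − 6180 = 2579 bp
  wrap: 9719 − 8759 + 567 = 1527 bp
Sorted largest to smallest: 2579, 2063, 2061, 1527, 1489 bp.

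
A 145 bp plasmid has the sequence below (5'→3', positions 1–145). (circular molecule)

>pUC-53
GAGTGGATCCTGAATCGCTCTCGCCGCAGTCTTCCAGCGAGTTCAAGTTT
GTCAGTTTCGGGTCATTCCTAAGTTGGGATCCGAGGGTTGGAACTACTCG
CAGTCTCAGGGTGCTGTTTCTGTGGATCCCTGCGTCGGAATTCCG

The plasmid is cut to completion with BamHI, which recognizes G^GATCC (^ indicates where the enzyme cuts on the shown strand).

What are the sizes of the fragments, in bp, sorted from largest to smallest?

BamHI sites (GGATCC) start at positions 5, 77, 124.
BamHI cuts after the first base of each site, so after positions 5, 77, 124.
Circular molecule, 3 cuts → 3 fragments:
  6–77 → 72 bp
  78–124 → 47 bp
  125–145 then 1–5 → 21 + 5 = 26 bp
Sorted largest to smallest: 72, 47, 26 bp.

72, 47, 26 bp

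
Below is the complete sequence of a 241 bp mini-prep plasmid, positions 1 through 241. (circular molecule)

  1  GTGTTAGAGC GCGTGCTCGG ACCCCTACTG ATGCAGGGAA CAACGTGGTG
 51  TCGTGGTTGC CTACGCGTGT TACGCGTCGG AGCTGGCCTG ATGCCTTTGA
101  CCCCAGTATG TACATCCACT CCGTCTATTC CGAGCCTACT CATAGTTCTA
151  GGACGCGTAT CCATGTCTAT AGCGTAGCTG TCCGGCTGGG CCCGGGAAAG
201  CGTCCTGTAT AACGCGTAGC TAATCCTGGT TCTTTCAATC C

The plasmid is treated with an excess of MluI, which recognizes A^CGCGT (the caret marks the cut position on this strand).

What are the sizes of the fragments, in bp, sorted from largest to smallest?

MluI sites (ACGCGT) start at positions 63, 72, 153, 212.
MluI cuts after the first base of each site, so after positions 63, 72, 153, 212.
Circular molecule, 4 cuts → 4 fragments:
  64–72 → 9 bp
  73–153 → 81 bp
  154–212 → 59 bp
  213–241 then 1–63 → 29 + 63 = 92 bp
Sorted largest to smallest: 92, 81, 59, 9 bp.

92, 81, 59, 9 bp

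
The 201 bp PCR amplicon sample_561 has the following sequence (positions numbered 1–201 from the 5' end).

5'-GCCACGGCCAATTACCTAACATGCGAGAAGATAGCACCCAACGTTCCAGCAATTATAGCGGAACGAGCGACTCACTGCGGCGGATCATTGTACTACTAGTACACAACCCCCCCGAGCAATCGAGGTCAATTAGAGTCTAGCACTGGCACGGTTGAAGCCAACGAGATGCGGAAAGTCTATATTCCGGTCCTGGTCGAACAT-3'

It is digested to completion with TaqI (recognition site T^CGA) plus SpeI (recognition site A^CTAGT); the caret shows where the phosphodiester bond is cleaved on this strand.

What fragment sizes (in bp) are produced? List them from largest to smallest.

TaqI sites (TCGA) start at positions 120, 194.
TaqI cuts after the first base of each site, so after positions 120, 194.
The SpeI site (ACTAGT) starts at position 95.
SpeI cuts after the first base of each site, so after position 95.
Combined cut positions: 95, 120, 194.
Linear molecule, 3 cuts → 4 fragments:
  1–95 → 95 bp
  96–120 → 25 bp
  121–194 → 74 bp
  195–201 → 7 bp
Sorted largest to smallest: 95, 74, 25, 7 bp.

95, 74, 25, 7 bp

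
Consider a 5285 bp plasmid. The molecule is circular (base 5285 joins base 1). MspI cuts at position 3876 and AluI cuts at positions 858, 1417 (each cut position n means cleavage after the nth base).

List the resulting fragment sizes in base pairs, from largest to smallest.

Combined cut positions (sorted): 858, 1417, 3876.
Circular molecule, 3 cuts → 3 fragments:
  1417 − 858 = 559 bp
  3876 − 1417 = 2459 bp
  wrap: 5285 − 3876 + 858 = 2267 bp
Sorted largest to smallest: 2459, 2267, 559 bp.

2459, 2267, 559 bp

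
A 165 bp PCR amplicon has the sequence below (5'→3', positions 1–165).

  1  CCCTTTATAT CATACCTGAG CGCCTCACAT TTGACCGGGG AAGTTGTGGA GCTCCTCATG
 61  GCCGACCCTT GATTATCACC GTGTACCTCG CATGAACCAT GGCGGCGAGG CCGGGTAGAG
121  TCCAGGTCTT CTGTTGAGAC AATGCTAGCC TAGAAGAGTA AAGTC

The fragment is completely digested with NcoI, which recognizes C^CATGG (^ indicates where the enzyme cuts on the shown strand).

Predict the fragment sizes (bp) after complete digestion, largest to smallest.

The NcoI site (CCATGG) starts at position 97.
NcoI cuts after the first base of each site, so after position 97.
Linear molecule, 1 cut → 2 fragments:
  1–97 → 97 bp
  98–165 → 68 bp
Sorted largest to smallest: 97, 68 bp.

97, 68 bp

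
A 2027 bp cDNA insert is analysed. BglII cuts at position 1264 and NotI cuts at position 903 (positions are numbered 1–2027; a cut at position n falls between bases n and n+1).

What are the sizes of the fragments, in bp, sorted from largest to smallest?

Combined cut positions (sorted): 903, 1264.
Linear molecule, 2 cuts → 3 fragments:
  903 − 0 = 903 bp
  1264 − 903 = 361 bp
  2027 − 1264 = 763 bp
Sorted largest to smallest: 903, 763, 361 bp.

903, 763, 361 bp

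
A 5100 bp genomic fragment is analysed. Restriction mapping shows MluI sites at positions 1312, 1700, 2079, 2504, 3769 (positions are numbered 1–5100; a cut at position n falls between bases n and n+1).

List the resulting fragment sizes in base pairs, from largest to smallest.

Linear molecule, 5 cuts → 6 fragments:
  1312 − 0 = 1312 bp
  1700 − 1312 = 388 bp
  2079 − 1700 = 379 bp
  2504 − 2079 = 425 bp
  3769 − 2504 = 1265 bp
  5100 − 3769 = 1331 bp
Sorted largest to smallest: 1331, 1312, 1265, 425, 388, 379 bp.

1331, 1312, 1265, 425, 388, 379 bp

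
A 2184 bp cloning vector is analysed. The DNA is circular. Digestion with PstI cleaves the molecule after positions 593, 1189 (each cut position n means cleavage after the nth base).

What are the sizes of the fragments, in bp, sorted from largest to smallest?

Circular molecule, 2 cuts → 2 fragments:
  1189 − 593 = 596 bp
  wrap: 2184 − 1189 + 593 = 1588 bp
Sorted largest to smallest: 1588, 596 bp.

1588, 596 bp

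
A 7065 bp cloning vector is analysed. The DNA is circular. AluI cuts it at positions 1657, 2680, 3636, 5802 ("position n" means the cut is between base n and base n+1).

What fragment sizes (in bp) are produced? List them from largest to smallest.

Circular molecule, 4 cuts → 4 fragments:
  2680 − 1657 = 1023 bp
  3636 − 2680 = 956 bp
  5802 − 3636 = 2166 bp
  wrap: 7065 − 5802 + 1657 = 2920 bp
Sorted largest to smallest: 2920, 2166, 1023, 956 bp.

2920, 2166, 1023, 956 bp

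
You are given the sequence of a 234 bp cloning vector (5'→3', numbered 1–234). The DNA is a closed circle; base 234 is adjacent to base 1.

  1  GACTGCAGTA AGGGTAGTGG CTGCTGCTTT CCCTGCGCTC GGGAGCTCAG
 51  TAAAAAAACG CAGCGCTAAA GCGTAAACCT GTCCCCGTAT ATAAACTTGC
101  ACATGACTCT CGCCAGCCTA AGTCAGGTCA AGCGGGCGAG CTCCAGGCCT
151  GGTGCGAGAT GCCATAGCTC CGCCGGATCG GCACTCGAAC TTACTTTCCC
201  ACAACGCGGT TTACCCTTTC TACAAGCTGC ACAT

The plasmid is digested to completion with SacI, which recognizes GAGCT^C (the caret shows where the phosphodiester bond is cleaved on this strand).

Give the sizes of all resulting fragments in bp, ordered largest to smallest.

SacI sites (GAGCTC) start at positions 43, 138.
SacI cuts after base 5 of each site (before the last base), so after positions 47, 142.
Circular molecule, 2 cuts → 2 fragments:
  48–142 → 95 bp
  143–234 then 1–47 → 92 + 47 = 139 bp
Sorted largest to smallest: 139, 95 bp.

139, 95 bp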